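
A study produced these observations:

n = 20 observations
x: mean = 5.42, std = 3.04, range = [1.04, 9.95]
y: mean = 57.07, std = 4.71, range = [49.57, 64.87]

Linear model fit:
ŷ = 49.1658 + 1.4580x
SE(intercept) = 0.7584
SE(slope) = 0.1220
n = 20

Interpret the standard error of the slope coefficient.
SE(slope) = 0.1220 measures the uncertainty in the estimated slope. The coefficient is estimated precisely (SE/|β̂₁| = 8.4%).

What SE measures:
- The standard error quantifies the sampling variability of the coefficient estimate
- It is the estimated standard deviation of β̂₁ across hypothetical repeated samples of the same size
- Smaller SE → more precise estimate

Relative precision:
- SE / |β̂₁| = 0.1220 / 1.4580 = 8.4%
- Rule of thumb (under 20%: precise; 20% to under 50%: moderately precise; 50% or more: imprecise) → precise

Rough 95% range (±2 SE): 1.4580 ± 0.2440 → (1.2140, 1.7020).

What drives SE(β̂₁): larger n (here n = 20) → smaller SE.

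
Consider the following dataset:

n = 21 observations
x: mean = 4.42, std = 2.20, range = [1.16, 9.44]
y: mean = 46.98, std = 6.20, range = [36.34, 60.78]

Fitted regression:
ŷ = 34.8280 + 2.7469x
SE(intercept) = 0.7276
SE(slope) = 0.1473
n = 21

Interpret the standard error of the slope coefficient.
SE(β̂₁) = 0.1473 is the estimated standard deviation of the slope estimate across repeated samples; relative to β̂₁ = 2.7469 that is 5.4%, a precise estimate.

SE(β̂₁) = 0.1473 says: if we drew many samples of n = 21 from the same population and refit each time, the fitted slopes would scatter with a standard deviation of roughly 0.1473 around the true β₁.

Relative precision:
- SE / |β̂₁| = 0.1473 / 2.7469 = 5.4%
- Rule of thumb (under 20%: precise; 20% to under 50%: moderately precise; 50% or more: imprecise) → precise

Rough 95% range (±2 SE): 2.7469 ± 0.2946 → (2.4523, 3.0415).

What drives SE(β̂₁): wider spread of x values → smaller SE; larger n (here n = 21) → smaller SE; more residual scatter → larger SE.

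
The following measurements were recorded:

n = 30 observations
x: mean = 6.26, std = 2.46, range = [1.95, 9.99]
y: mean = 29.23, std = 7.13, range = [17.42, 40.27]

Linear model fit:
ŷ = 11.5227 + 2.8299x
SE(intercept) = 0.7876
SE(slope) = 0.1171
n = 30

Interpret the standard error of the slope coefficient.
SE(β̂₁) = 0.1171 is the estimated standard deviation of the slope estimate across repeated samples; relative to β̂₁ = 2.8299 that is 4.1%, a precise estimate.

What SE measures:
- The standard error quantifies the sampling variability of the coefficient estimate
- It is the estimated standard deviation of β̂₁ across hypothetical repeated samples of the same size
- Smaller SE → more precise estimate

Relative precision:
- SE / |β̂₁| = 0.1171 / 2.8299 = 4.1%
- Rule of thumb (under 20%: precise; 20% to under 50%: moderately precise; 50% or more: imprecise) → precise

Link to interval estimation: a confidence interval for β₁ is β̂₁ ± t* × 0.1171, so SE sets the half-width per unit of t*.

What drives SE(β̂₁): wider spread of x values → smaller SE; larger n (here n = 30) → smaller SE.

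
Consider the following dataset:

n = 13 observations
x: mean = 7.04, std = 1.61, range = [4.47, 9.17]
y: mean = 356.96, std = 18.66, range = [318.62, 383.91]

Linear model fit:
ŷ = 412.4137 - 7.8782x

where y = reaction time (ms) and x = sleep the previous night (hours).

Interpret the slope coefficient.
For each additional hour of sleep, predicted reaction time decreases by approximately 7.8782 ms.

β₁ = -7.8782 is the change in predicted reaction time (ms) per additional hour of sleep.

Interpretation:
- Sleep up by 1 hour → predicted reaction time decreases by 7.8782 ms
- This is a linear approximation: the same per-unit change is assumed across the whole observed x range
- The sign (−) gives the direction; the magnitude 7.8782 gives the size of the effect per hour

(β₀ = 412.4137 is the fitted value at x = 0 and is not part of the slope interpretation.)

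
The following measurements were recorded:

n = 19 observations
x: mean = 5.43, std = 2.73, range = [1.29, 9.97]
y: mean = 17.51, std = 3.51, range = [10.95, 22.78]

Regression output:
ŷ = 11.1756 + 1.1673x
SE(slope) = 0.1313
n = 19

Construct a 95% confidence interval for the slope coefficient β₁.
The 95% CI for β₁ is (0.8903, 1.4443)

Confidence interval for the slope:

The 95% CI for β₁ is: β̂₁ ± t*(α/2, n-2) × SE(β̂₁)

Step 1: Find critical t-value
- Confidence level = 0.95
- Degrees of freedom = n - 2 = 19 - 2 = 17
- t*(α/2, 17) = 2.1098

Step 2: Calculate margin of error
Margin = 2.1098 × 0.1313 = 0.2770

Step 3: Construct interval
CI = 1.1673 ± 0.2770
CI = (0.8903, 1.4443)

Interpretation: intervals built this way capture the true β₁ in 95% of repeated samples; here the plausible range for the per-unit effect of x on y is 0.8903 to 1.4443.
The interval does not include 0, suggesting a significant linear relationship.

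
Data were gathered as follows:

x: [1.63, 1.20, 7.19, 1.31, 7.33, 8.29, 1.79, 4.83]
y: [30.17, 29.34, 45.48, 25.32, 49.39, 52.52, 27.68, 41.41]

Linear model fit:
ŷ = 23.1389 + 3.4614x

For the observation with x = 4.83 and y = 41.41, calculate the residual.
Residual = 1.5525

The residual is the difference between the actual value and the predicted value:

Residual = y - ŷ

Step 1: Calculate predicted value
ŷ = 23.1389 + 3.4614 × 4.83
ŷ = 39.8575

Step 2: Calculate residual
Residual = 41.41 - 39.8575
Residual = 1.5525

The residual is positive, so the observed y = 41.41 sits above the regression line (the line underestimates it by 1.5525).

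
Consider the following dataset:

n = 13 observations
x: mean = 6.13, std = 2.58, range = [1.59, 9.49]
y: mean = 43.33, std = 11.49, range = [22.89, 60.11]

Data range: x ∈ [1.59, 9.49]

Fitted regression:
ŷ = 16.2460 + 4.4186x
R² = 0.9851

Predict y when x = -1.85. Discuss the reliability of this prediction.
The equation gives ŷ = 8.0716; however x = -1.85 is 3.44 units below the observed range, so this extrapolated value should not be trusted.

Prediction calculation:
ŷ = 16.2460 + 4.4186 × (-1.85)
ŷ = 8.0716

Reliability:
- Data range: x ∈ [1.59, 9.49]
- Prediction point: x = -1.85 is 3.44 units below the observed range → this is EXTRAPOLATION, not interpolation

Why that matters here:
- R² describes fit only over the sampled x values; it says nothing about behaviour beyond them
- The linear relationship may not hold outside the observed range

A defensible statement: 'if the linear trend continued to x = -1.85, y would be about 8.0716' — the premise is untested.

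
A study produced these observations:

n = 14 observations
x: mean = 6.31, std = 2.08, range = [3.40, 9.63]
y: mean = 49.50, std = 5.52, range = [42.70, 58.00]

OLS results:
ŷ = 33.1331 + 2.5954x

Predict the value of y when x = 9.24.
ŷ = 57.1146

Plug x = 9.24 into the fitted line:

ŷ = 33.1331 + 2.5954 × 9.24
ŷ = 33.1331 + 23.9815
ŷ = 57.1146

This is a point prediction; actual observations scatter around it by roughly the residual standard deviation.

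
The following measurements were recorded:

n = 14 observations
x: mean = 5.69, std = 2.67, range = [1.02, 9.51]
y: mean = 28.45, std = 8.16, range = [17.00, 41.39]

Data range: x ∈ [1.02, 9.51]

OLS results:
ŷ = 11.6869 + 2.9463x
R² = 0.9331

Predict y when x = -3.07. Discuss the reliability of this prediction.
ŷ = 2.6418, but this is extrapolation (below the data range [1.02, 9.51]) and may be unreliable.

Prediction calculation:
ŷ = 11.6869 + 2.9463 × (-3.07)
ŷ = 2.6418

Reliability:
- Data range: x ∈ [1.02, 9.51]
- Prediction point: x = -3.07 is 4.09 units below the observed range → this is EXTRAPOLATION, not interpolation

Why that matters here:
- The linear relationship may not hold outside the observed range
- Real relationships often flatten, saturate, or turn nonlinear at extremes
- The standard error of prediction grows with (x − x̄)², and x = -3.07 is far from x̄ = 5.69

A defensible statement: 'if the linear trend continued to x = -3.07, y would be about 2.6418' — the premise is untested.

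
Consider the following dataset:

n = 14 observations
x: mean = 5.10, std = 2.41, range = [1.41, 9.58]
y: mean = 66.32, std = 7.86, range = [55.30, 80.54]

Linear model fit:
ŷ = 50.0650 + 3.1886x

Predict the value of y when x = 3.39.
ŷ = 60.8744

To predict y for x = 3.39, substitute into the regression equation:

ŷ = 50.0650 + 3.1886 × 3.39
ŷ = 50.0650 + 10.8094
ŷ = 60.8744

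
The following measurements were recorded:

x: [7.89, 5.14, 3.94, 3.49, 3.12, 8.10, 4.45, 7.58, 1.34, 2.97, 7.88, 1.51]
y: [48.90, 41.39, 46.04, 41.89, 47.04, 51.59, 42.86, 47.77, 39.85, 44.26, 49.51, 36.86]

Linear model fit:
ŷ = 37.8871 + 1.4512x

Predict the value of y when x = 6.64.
ŷ = 47.5231

x = 6.64 lies inside the observed range [1.34, 8.10], so the fitted equation applies directly:

ŷ = 37.8871 + 1.4512 × 6.64
ŷ = 37.8871 + 9.6360
ŷ = 47.5231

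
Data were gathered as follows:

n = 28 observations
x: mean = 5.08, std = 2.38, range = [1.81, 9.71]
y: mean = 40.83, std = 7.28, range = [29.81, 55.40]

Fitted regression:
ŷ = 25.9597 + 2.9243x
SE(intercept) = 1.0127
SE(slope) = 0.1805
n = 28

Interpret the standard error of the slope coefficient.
SE(slope) = 0.1805 measures the uncertainty in the estimated slope. The coefficient is estimated precisely (SE/|β̂₁| = 6.2%).

SE(β̂₁) = 0.1805 says: if we drew many samples of n = 28 from the same population and refit each time, the fitted slopes would scatter with a standard deviation of roughly 0.1805 around the true β₁.

Relative precision:
- SE / |β̂₁| = 0.1805 / 2.9243 = 6.2%
- Rule of thumb (under 20%: precise; 20% to under 50%: moderately precise; 50% or more: imprecise) → precise

Link to the t-test: t = β̂₁ / SE(β̂₁) = 2.9243 / 0.1805 = 16.2011, the statistic for H₀: β₁ = 0.

What drives SE(β̂₁): wider spread of x values → smaller SE.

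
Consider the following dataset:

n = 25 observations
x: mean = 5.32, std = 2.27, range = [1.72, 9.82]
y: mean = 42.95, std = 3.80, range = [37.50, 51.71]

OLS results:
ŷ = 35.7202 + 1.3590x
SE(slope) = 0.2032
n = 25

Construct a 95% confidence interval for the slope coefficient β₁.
The 95% CI for β₁ is (0.9386, 1.7794)

Confidence interval for the slope:

The 95% CI for β₁ is: β̂₁ ± t*(α/2, n-2) × SE(β̂₁)

Step 1: Find critical t-value
- Confidence level = 0.95
- Degrees of freedom = n - 2 = 25 - 2 = 23
- t*(α/2, 23) = 2.0687

Step 2: Calculate margin of error
Margin = 2.0687 × 0.2032 = 0.4204

Step 3: Construct interval
CI = 1.3590 ± 0.4204
CI = (0.9386, 1.7794)

Interpretation: We are 95% confident that the true slope β₁ lies between 0.9386 and 1.7794.
Since 0 is outside the interval, a two-sided test at α = 0.05 would reject H₀: β₁ = 0.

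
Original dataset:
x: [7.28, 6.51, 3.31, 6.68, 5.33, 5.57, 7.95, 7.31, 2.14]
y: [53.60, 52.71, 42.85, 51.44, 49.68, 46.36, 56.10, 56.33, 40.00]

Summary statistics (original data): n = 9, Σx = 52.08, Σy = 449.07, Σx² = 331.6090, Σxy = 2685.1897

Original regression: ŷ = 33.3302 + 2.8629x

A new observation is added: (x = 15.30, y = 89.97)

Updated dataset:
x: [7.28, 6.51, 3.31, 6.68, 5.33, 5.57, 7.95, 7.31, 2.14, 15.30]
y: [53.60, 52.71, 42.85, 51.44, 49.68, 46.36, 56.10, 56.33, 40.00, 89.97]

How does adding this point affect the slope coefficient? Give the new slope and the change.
The slope changes from 2.8629 to 3.8470 (change of +0.9841, or +34.4%).

The new point has HIGH LEVERAGE: x = 15.30 is far from the original mean x̄ = 52.08/9 ≈ 5.79 (original range [2.14, 7.95]).

Step 1: Update the sums with the new point (n goes from 9 to 10)
Σx  = 52.08 + 15.30 = 67.38
Σy  = 449.07 + 89.97 = 539.04
Σx² = 331.6090 + 15.30² = 331.6090 + 234.0900 = 565.6990
Σxy = 2685.1897 + 15.30×89.97 = 2685.1897 + 1376.5410 = 4061.7307

Step 2: Recompute the slope with b₁ = (nΣxy − ΣxΣy) / (nΣx² − (Σx)²)
Numerator   = 10×4061.7307 − 67.38×539.04 = 40617.3070 − 36320.5152 = 4296.7918
Denominator = 10×565.6990 − 67.38² = 5656.9900 − 4540.0644 = 1116.9256
b₁(new) = 4296.7918 / 1116.9256 = 3.8470

(Same formula on the original sums: (9×2685.1897 − 52.08×449.07) / (9×331.6090 − 52.08²) = 779.1417 / 272.1546 = 2.8629, matching the given fit.)

Step 3: Change in slope
Δβ₁ = 3.8470 − 2.8629 = +0.9841
Relative change = +0.9841 / 2.8629 × 100% = +34.4%
→ the slope increases when the point is added.

A high-leverage point only changes the slope if it is off the original line; here y = 89.97 is above the original trend, so the slope increases.
In practice: check such a point for data-entry or measurement error; investigate whether it comes from the same population as the rest of the sample.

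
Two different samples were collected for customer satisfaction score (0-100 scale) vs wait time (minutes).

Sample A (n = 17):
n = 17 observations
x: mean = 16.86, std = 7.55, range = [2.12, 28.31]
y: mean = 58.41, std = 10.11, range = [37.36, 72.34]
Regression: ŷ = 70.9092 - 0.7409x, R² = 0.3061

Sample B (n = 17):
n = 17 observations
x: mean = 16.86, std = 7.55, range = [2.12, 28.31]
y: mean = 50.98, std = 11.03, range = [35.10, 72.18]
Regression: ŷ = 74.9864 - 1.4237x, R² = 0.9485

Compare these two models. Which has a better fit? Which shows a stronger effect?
Model B has the better fit (R² = 0.9485 vs 0.3061). Model B shows the stronger effect (|β₁| = 1.4237 vs 0.7409).

Model Comparison:

Fit — compare R²:
- Model A: R² = 0.3061 → 30.61% of variance in satisfaction score explained
- Model B: R² = 0.9485 → 94.85% of variance in satisfaction score explained
- 0.9485 > 0.3061 → Model B has the better fit

Strength of effect — compare |β₁|:
- Model A: β₁ = -0.7409 → predicted satisfaction score falls 0.7409 points per additional minute of wait time
- Model B: β₁ = -1.4237 → predicted satisfaction score falls 1.4237 points per additional minute of wait time
- |-0.7409| < |-1.4237| → Model B shows the stronger marginal effect

Note: R² measures how tightly points cluster around the line; β₁ measures how steep the line is — they answer different questions.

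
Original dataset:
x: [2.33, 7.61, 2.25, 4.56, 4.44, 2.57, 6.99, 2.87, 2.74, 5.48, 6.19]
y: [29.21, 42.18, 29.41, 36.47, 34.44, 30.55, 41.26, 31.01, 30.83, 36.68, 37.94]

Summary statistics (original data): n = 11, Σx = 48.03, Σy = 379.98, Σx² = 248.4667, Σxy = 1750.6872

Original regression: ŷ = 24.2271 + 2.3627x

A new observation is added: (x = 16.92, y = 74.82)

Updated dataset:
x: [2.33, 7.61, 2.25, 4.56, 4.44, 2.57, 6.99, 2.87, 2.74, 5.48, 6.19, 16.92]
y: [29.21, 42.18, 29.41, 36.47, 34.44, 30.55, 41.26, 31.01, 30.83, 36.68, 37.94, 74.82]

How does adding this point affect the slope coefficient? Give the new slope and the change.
Adding the point moves β₁ from 2.3627 to 3.0295, i.e. it increases by 0.6668 (+28.2%).

x = 16.92 lies well outside the original x-range [2.25, 7.61] (x̄ ≈ 4.37), so this observation has high leverage and can move the slope substantially.

Step 1: Update the sums with the new point (n goes from 11 to 12)
Σx  = 48.03 + 16.92 = 64.95
Σy  = 379.98 + 74.82 = 454.80
Σx² = 248.4667 + 16.92² = 248.4667 + 286.2864 = 534.7531
Σxy = 1750.6872 + 16.92×74.82 = 1750.6872 + 1265.9544 = 3016.6416

Step 2: Recompute the slope with b₁ = (nΣxy − ΣxΣy) / (nΣx² − (Σx)²)
Numerator   = 12×3016.6416 − 64.95×454.80 = 36199.6992 − 29539.2600 = 6660.4392
Denominator = 12×534.7531 − 64.95² = 6417.0372 − 4218.5025 = 2198.5347
b₁(new) = 6660.4392 / 2198.5347 = 3.0295

(Same formula on the original sums: (11×1750.6872 − 48.03×379.98) / (11×248.4667 − 48.03²) = 1007.1198 / 426.2528 = 2.3627, matching the given fit.)

Step 3: Change in slope
Δβ₁ = 3.0295 − 2.3627 = +0.6668
Relative change = +0.6668 / 2.3627 × 100% = +28.2%
→ the slope increases when the point is added.

Because the point sits above the extension of the original line at a high-leverage x, it tilts the fit up.
In practice: investigate whether it comes from the same population as the rest of the sample.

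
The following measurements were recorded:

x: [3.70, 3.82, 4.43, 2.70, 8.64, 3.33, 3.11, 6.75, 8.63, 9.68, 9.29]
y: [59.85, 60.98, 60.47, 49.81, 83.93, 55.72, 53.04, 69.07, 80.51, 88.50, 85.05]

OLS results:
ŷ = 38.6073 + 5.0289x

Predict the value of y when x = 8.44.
ŷ = 81.0512

Plug x = 8.44 into the fitted line:

ŷ = 38.6073 + 5.0289 × 8.44
ŷ = 38.6073 + 42.4439
ŷ = 81.0512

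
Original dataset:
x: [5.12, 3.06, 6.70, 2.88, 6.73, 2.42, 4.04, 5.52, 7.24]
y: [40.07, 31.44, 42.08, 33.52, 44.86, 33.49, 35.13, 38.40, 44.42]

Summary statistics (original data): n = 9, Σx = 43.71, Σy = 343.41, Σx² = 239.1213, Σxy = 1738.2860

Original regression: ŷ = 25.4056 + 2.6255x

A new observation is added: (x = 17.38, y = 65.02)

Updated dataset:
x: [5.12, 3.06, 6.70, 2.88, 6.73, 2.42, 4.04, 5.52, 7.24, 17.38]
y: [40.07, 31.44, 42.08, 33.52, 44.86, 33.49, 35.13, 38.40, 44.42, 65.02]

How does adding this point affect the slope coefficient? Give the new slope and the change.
Adding the point moves β₁ from 2.6255 to 2.2218, i.e. it decreases by 0.4037 (-15.4%).

The new point has HIGH LEVERAGE: x = 17.38 is far from the original mean x̄ = 43.71/9 ≈ 4.86 (original range [2.42, 7.24]).

Step 1: Update the sums with the new point (n goes from 9 to 10)
Σx  = 43.71 + 17.38 = 61.09
Σy  = 343.41 + 65.02 = 408.43
Σx² = 239.1213 + 17.38² = 239.1213 + 302.0644 = 541.1857
Σxy = 1738.2860 + 17.38×65.02 = 1738.2860 + 1130.0476 = 2868.3336

Step 2: Recompute the slope with b₁ = (nΣxy − ΣxΣy) / (nΣx² − (Σx)²)
Numerator   = 10×2868.3336 − 61.09×408.43 = 28683.3360 − 24950.9887 = 3732.3473
Denominator = 10×541.1857 − 61.09² = 5411.8570 − 3731.9881 = 1679.8689
b₁(new) = 3732.3473 / 1679.8689 = 2.2218

(Same formula on the original sums: (9×1738.2860 − 43.71×343.41) / (9×239.1213 − 43.71²) = 634.1229 / 241.5276 = 2.6255, matching the given fit.)

Step 3: Change in slope
Δβ₁ = 2.2218 − 2.6255 = -0.4037
Relative change = -0.4037 / 2.6255 × 100% = -15.4%
→ the slope decreases when the point is added.

A high-leverage point only changes the slope if it is off the original line; here y = 65.02 is below the original trend, so the slope decreases.
In practice: examine leverage (hᵢ) and Cook's distance rather than deleting it automatically.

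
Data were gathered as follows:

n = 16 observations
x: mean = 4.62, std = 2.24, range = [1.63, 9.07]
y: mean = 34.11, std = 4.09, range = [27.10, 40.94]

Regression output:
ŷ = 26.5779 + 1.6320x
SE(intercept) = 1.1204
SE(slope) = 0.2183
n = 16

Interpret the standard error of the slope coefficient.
SE(β̂₁) = 0.2183 is the estimated standard deviation of the slope estimate across repeated samples; relative to β̂₁ = 1.6320 that is 13.4%, a precise estimate.

SE(β̂₁) = s / √Sxx, where s is the residual standard deviation and Sxx = Σ(x − x̄)². It is the yardstick for how far β̂₁ = 1.6320 could plausibly be from the true slope.

Relative precision:
- SE / |β̂₁| = 0.2183 / 1.6320 = 13.4%
- Rule of thumb (under 20%: precise; 20% to under 50%: moderately precise; 50% or more: imprecise) → precise

Rough 95% range (±2 SE): 1.6320 ± 0.4366 → (1.1954, 2.0686).

What drives SE(β̂₁): larger n (here n = 16) → smaller SE; wider spread of x values → smaller SE; more residual scatter → larger SE.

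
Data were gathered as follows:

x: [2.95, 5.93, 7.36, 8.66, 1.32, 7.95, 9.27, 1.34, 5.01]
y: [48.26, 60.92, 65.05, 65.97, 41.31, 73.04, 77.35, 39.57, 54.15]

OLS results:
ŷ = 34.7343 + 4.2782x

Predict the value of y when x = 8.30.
ŷ = 70.2434

x = 8.30 lies inside the observed range [1.32, 9.27], so the fitted equation applies directly:

ŷ = 34.7343 + 4.2782 × 8.30
ŷ = 34.7343 + 35.5091
ŷ = 70.2434

This is a point prediction; actual observations scatter around it by roughly the residual standard deviation.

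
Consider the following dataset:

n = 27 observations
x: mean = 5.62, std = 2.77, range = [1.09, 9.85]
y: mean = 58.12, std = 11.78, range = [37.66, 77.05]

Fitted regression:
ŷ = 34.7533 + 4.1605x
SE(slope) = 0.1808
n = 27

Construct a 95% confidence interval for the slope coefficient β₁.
The 95% CI for β₁ is (3.7881, 4.5329)

Confidence interval for the slope:

The 95% CI for β₁ is: β̂₁ ± t*(α/2, n-2) × SE(β̂₁)

Step 1: Find critical t-value
- Confidence level = 0.95
- Degrees of freedom = n - 2 = 27 - 2 = 25
- t*(α/2, 25) = 2.0595

Step 2: Calculate margin of error
Margin = 2.0595 × 0.1808 = 0.3724

Step 3: Construct interval
CI = 4.1605 ± 0.3724
CI = (3.7881, 4.5329)

Interpretation: We are 95% confident that the true slope β₁ lies between 3.7881 and 4.5329.
The interval does not include 0, suggesting a significant linear relationship.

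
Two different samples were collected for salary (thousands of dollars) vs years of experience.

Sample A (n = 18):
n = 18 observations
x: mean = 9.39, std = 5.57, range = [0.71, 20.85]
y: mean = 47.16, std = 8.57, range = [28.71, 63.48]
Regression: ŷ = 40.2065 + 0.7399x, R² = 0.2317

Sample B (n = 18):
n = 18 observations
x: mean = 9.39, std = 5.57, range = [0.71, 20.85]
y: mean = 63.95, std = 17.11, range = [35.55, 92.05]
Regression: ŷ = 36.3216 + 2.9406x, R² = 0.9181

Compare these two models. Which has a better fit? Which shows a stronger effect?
Model B has the better fit (R² = 0.9181 vs 0.2317). Model B shows the stronger effect (|β₁| = 2.9406 vs 0.7399).

Model Comparison:

Fit — compare R²:
- Model A: R² = 0.2317 → 23.17% of variance in salary explained
- Model B: R² = 0.9181 → 91.81% of variance in salary explained
- 0.9181 > 0.2317 → Model B has the better fit

Effect size (slope magnitude):
- Model A: β₁ = 0.7399 → predicted salary rises 0.7399 thousand dollars per additional year of experience
- Model B: β₁ = 2.9406 → predicted salary rises 2.9406 thousand dollars per additional year of experience
- |0.7399| < |2.9406| → Model B shows the stronger marginal effect

Notes:
- R² measures how tightly points cluster around the line; β₁ measures how steep the line is — they answer different questions.
- A steeper slope doesn't make a better model if the scatter around the line is large.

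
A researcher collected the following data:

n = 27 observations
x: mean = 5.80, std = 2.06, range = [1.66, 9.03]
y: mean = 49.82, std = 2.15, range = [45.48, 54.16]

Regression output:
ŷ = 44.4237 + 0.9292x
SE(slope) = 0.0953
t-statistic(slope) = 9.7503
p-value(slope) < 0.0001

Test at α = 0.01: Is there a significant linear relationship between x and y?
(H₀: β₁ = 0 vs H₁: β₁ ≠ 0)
Reject H₀: p-value < 0.0001 < α = 0.01. The linear relationship is significant at the 1% level.

Hypothesis test for the slope coefficient:

H₀: β₁ = 0 (no linear relationship)
H₁: β₁ ≠ 0 (linear relationship exists)

Test statistic: t = β̂₁ / SE(β̂₁) = 0.9292 / 0.0953 = 9.7503

p < 0.0001: how often a slope estimate this far from 0 (in SE units) would arise by chance if β₁ were truly 0.

Decision rule: reject H₀ if p-value < α.
p-value < 0.0001 < α = 0.01 → reject H₀.

There is sufficient evidence at the 1% significance level to conclude that a linear relationship exists between x and y.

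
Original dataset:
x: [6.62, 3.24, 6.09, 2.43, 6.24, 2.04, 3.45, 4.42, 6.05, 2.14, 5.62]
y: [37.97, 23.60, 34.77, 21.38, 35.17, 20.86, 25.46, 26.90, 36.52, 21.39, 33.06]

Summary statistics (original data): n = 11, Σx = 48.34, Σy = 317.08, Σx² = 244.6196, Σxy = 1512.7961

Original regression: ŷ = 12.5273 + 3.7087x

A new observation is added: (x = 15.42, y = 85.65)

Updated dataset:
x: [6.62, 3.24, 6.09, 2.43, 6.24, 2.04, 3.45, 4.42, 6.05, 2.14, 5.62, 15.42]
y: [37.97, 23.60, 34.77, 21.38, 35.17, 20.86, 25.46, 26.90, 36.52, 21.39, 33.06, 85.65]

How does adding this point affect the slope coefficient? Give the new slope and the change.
New slope β₁ = 4.8300 versus 3.7087 before: a change of +1.1213 (+30.2%).

The new point has HIGH LEVERAGE: x = 15.42 is far from the original mean x̄ = 48.34/11 ≈ 4.39 (original range [2.04, 6.62]).

Step 1: Update the sums with the new point (n goes from 11 to 12)
Σx  = 48.34 + 15.42 = 63.76
Σy  = 317.08 + 85.65 = 402.73
Σx² = 244.6196 + 15.42² = 244.6196 + 237.7764 = 482.3960
Σxy = 1512.7961 + 15.42×85.65 = 1512.7961 + 1320.7230 = 2833.5191

Step 2: Recompute the slope with b₁ = (nΣxy − ΣxΣy) / (nΣx² − (Σx)²)
Numerator   = 12×2833.5191 − 63.76×402.73 = 34002.2292 − 25678.0648 = 8324.1644
Denominator = 12×482.3960 − 63.76² = 5788.7520 − 4065.3376 = 1723.4144
b₁(new) = 8324.1644 / 1723.4144 = 4.8300

(Same formula on the original sums: (11×1512.7961 − 48.34×317.08) / (11×244.6196 − 48.34²) = 1313.1099 / 354.0600 = 3.7087, matching the given fit.)

Step 3: Change in slope
Δβ₁ = 4.8300 − 3.7087 = +1.1213
Relative change = +1.1213 / 3.7087 × 100% = +30.2%
→ the slope increases when the point is added.

A high-leverage point only changes the slope if it is off the original line; here y = 85.65 is above the original trend, so the slope increases.
In practice: examine leverage (hᵢ) and Cook's distance rather than deleting it automatically.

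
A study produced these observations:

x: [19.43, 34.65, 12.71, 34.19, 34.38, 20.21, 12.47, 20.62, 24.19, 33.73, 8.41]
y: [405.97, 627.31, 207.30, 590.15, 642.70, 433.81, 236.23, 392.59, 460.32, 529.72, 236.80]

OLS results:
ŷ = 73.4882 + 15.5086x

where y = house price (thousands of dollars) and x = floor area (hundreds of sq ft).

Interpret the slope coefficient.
On average, house price is about 15.5086 thousand dollars higher for every extra hundred sq ft of floor area.

The slope coefficient β₁ = 15.5086 represents the marginal effect of floor area on house price.

Interpretation:
- Floor area up by 1 hundred sq ft → predicted house price increases by 15.5086 thousand dollars
- This is a linear approximation: the same per-unit change is assumed across the whole observed x range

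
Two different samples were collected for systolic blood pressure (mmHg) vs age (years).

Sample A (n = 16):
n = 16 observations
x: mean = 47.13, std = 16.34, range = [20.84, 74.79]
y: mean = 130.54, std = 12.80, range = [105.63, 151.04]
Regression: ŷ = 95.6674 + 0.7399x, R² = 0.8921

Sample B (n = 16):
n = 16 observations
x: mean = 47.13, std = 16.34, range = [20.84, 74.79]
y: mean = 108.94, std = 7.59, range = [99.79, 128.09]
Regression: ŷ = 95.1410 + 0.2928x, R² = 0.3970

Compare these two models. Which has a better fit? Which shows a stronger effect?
Model A has the better fit (R² = 0.8921 vs 0.3970). Model A shows the stronger effect (|β₁| = 0.7399 vs 0.2928).

Model Comparison:

Goodness of fit (R²):
- Model A: R² = 0.8921 → 89.21% of variance in blood pressure explained
- Model B: R² = 0.3970 → 39.70% of variance in blood pressure explained
- 0.8921 > 0.3970 → Model A has the better fit

Effect size (slope magnitude):
- Model A: β₁ = 0.7399 → predicted blood pressure rises 0.7399 mmHg per additional year of age
- Model B: β₁ = 0.2928 → predicted blood pressure rises 0.2928 mmHg per additional year of age
- |0.7399| > |0.2928| → Model A shows the stronger marginal effect

Notes:
- A steeper slope doesn't make a better model if the scatter around the line is large.
- R² measures how tightly points cluster around the line; β₁ measures how steep the line is — they answer different questions.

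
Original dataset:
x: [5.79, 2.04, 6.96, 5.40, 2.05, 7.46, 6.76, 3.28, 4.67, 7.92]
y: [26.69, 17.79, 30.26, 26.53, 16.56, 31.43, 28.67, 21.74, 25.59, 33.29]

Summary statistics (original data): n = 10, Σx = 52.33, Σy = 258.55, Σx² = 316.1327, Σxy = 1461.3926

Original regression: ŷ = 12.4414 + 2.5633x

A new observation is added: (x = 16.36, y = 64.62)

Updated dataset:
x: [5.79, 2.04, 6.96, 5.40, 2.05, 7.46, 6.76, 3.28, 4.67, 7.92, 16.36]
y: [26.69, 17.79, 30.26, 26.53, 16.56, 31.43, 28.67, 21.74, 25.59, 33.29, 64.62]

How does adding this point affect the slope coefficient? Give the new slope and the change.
Adding the point moves β₁ from 2.5633 to 3.2324, i.e. it increases by 0.6691 (+26.1%).

x = 16.36 lies well outside the original x-range [2.04, 7.92] (x̄ ≈ 5.23), so this observation has high leverage and can move the slope substantially.

Step 1: Update the sums with the new point (n goes from 10 to 11)
Σx  = 52.33 + 16.36 = 68.69
Σy  = 258.55 + 64.62 = 323.17
Σx² = 316.1327 + 16.36² = 316.1327 + 267.6496 = 583.7823
Σxy = 1461.3926 + 16.36×64.62 = 1461.3926 + 1057.1832 = 2518.5758

Step 2: Recompute the slope with b₁ = (nΣxy − ΣxΣy) / (nΣx² − (Σx)²)
Numerator   = 11×2518.5758 − 68.69×323.17 = 27704.3338 − 22198.5473 = 5505.7865
Denominator = 11×583.7823 − 68.69² = 6421.6053 − 4718.3161 = 1703.2892
b₁(new) = 5505.7865 / 1703.2892 = 3.2324

(Same formula on the original sums: (10×1461.3926 − 52.33×258.55) / (10×316.1327 − 52.33²) = 1084.0045 / 422.8981 = 2.5633, matching the given fit.)

Step 3: Change in slope
Δβ₁ = 3.2324 − 2.5633 = +0.6691
Relative change = +0.6691 / 2.5633 × 100% = +26.1%
→ the slope increases when the point is added.

A high-leverage point only changes the slope if it is off the original line; here y = 64.62 is above the original trend, so the slope increases.
In practice: examine leverage (hᵢ) and Cook's distance rather than deleting it automatically; refit with and without it and report both if conclusions differ.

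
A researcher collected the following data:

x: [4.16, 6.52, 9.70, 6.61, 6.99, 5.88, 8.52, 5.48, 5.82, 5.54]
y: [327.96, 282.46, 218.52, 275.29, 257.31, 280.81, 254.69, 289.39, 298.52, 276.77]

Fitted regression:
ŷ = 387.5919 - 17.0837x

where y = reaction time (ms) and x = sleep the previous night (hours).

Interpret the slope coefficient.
For each additional hour of sleep, predicted reaction time decreases by approximately 17.0837 ms.

β₁ = -17.0837 is the change in predicted reaction time (ms) per additional hour of sleep.

Interpretation:
- Sleep up by 1 hour → predicted reaction time decreases by 17.0837 ms
- This is a linear approximation: the same per-unit change is assumed across the whole observed x range
- The sign (−) gives the direction; the magnitude 17.0837 gives the size of the effect per hour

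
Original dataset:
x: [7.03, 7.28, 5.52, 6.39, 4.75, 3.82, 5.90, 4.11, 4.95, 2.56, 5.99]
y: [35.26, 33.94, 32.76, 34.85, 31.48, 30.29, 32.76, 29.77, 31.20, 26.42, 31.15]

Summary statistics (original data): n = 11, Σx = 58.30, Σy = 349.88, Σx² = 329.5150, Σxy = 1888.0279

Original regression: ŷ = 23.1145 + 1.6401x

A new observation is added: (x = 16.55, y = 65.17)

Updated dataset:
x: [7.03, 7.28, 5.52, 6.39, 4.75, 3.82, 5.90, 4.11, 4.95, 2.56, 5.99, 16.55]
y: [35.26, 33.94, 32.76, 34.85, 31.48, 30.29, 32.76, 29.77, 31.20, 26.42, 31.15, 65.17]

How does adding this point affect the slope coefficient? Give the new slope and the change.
Adding the point moves β₁ from 1.6401 to 2.7663, i.e. it increases by 1.1262 (+68.7%).

x = 16.55 lies well outside the original x-range [2.56, 7.28] (x̄ ≈ 5.30), so this observation has high leverage and can move the slope substantially.

Step 1: Update the sums with the new point (n goes from 11 to 12)
Σx  = 58.30 + 16.55 = 74.85
Σy  = 349.88 + 65.17 = 415.05
Σx² = 329.5150 + 16.55² = 329.5150 + 273.9025 = 603.4175
Σxy = 1888.0279 + 16.55×65.17 = 1888.0279 + 1078.5635 = 2966.5914

Step 2: Recompute the slope with b₁ = (nΣxy − ΣxΣy) / (nΣx² − (Σx)²)
Numerator   = 12×2966.5914 − 74.85×415.05 = 35599.0968 − 31066.4925 = 4532.6043
Denominator = 12×603.4175 − 74.85² = 7241.0100 − 5602.5225 = 1638.4875
b₁(new) = 4532.6043 / 1638.4875 = 2.7663

(Same formula on the original sums: (11×1888.0279 − 58.30×349.88) / (11×329.5150 − 58.30²) = 370.3029 / 225.7750 = 1.6401, matching the given fit.)

Step 3: Change in slope
Δβ₁ = 2.7663 − 1.6401 = +1.1262
Relative change = +1.1262 / 1.6401 × 100% = +68.7%
→ the slope increases when the point is added.

Because the point sits above the extension of the original line at a high-leverage x, it tilts the fit up.
In practice: examine leverage (hᵢ) and Cook's distance rather than deleting it automatically; investigate whether it comes from the same population as the rest of the sample.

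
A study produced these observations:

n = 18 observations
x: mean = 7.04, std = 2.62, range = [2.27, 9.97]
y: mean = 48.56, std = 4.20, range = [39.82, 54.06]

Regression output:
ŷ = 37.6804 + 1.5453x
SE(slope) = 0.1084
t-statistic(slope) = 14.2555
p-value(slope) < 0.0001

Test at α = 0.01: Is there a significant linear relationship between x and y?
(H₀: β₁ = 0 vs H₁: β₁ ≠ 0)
p-value < 0.0001 < α = 0.01, so we reject H₀. The relationship is significant.

Hypothesis test for the slope coefficient:

H₀: β₁ = 0 (no linear relationship)
H₁: β₁ ≠ 0 (linear relationship exists)

Test statistic: t = β̂₁ / SE(β̂₁) = 1.5453 / 0.1084 = 14.2555

p < 0.0001: how often a slope estimate this far from 0 (in SE units) would arise by chance if β₁ were truly 0.

Decision rule: reject H₀ if p-value < α.
p-value < 0.0001 < α = 0.01 → reject H₀.

There is sufficient evidence at the 1% significance level to conclude that a linear relationship exists between x and y.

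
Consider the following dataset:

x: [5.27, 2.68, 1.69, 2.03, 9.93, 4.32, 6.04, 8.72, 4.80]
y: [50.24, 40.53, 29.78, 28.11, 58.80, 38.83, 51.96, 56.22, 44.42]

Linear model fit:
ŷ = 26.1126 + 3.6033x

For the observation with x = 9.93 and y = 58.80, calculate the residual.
Residual = -3.0934

The residual is the difference between the actual value and the predicted value:

Residual = y - ŷ

Step 1: Calculate predicted value
ŷ = 26.1126 + 3.6033 × 9.93
ŷ = 61.8934

Step 2: Calculate residual
Residual = 58.80 - 61.8934
Residual = -3.0934

Sign check: y < ŷ, so the point is below the line and the fit overestimates here.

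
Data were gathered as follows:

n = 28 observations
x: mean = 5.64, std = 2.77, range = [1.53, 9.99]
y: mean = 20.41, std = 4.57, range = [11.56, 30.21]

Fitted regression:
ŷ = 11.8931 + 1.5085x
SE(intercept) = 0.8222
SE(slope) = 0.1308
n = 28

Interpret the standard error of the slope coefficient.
SE(slope) = 0.1308 measures the uncertainty in the estimated slope. The coefficient is estimated precisely (SE/|β̂₁| = 8.7%).

SE(β̂₁) = s / √Sxx, where s is the residual standard deviation and Sxx = Σ(x − x̄)². It is the yardstick for how far β̂₁ = 1.5085 could plausibly be from the true slope.

Relative precision:
- SE / |β̂₁| = 0.1308 / 1.5085 = 8.7%
- Rule of thumb (under 20%: precise; 20% to under 50%: moderately precise; 50% or more: imprecise) → precise

Link to interval estimation: a confidence interval for β₁ is β̂₁ ± t* × 0.1308, so SE sets the half-width per unit of t*.

What drives SE(β̂₁): more residual scatter → larger SE; wider spread of x values → smaller SE.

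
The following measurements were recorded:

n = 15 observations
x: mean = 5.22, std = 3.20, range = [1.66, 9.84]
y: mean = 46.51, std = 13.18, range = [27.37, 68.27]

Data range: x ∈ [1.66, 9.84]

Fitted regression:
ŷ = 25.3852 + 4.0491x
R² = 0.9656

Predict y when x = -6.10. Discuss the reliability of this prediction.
ŷ = 0.6857, but this is extrapolation (below the data range [1.66, 9.84]) and may be unreliable.

Prediction calculation:
ŷ = 25.3852 + 4.0491 × (-6.10)
ŷ = 0.6857

Reliability:
- Data range: x ∈ [1.66, 9.84]
- Prediction point: x = -6.10 is 7.76 units below the observed range → this is EXTRAPOLATION, not interpolation

Why that matters here:
- The linear relationship may not hold outside the observed range
- R² describes fit only over the sampled x values; it says nothing about behaviour beyond them
- The standard error of prediction grows with (x − x̄)², and x = -6.10 is far from x̄ = 5.22

The R² = 0.9656 only validates the fit within [1.66, 9.84]; treat ŷ = 0.6857 with caution.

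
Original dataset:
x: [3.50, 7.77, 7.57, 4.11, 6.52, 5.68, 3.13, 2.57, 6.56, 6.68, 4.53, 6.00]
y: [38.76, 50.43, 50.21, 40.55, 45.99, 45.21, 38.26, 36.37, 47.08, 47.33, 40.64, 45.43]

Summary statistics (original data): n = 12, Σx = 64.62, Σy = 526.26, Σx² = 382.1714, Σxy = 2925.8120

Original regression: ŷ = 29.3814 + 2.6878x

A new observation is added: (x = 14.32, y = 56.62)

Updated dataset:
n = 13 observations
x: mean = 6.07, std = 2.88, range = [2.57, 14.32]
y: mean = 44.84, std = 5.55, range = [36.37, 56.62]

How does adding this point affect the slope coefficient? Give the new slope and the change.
The slope changes from 2.6878 to 1.8277 (change of -0.8601, or -32.0%).

The new point has HIGH LEVERAGE: x = 14.32 is far from the original mean x̄ = 64.62/12 ≈ 5.39 (original range [2.57, 7.77]).

Step 1: Update the sums with the new point (n goes from 12 to 13)
Σx  = 64.62 + 14.32 = 78.94
Σy  = 526.26 + 56.62 = 582.88
Σx² = 382.1714 + 14.32² = 382.1714 + 205.0624 = 587.2338
Σxy = 2925.8120 + 14.32×56.62 = 2925.8120 + 810.7984 = 3736.6104

Step 2: Recompute the slope with b₁ = (nΣxy − ΣxΣy) / (nΣx² − (Σx)²)
Numerator   = 13×3736.6104 − 78.94×582.88 = 48575.9352 − 46012.5472 = 2563.3880
Denominator = 13×587.2338 − 78.94² = 7634.0394 − 6231.5236 = 1402.5158
b₁(new) = 2563.3880 / 1402.5158 = 1.8277

(Same formula on the original sums: (12×2925.8120 − 64.62×526.26) / (12×382.1714 − 64.62²) = 1102.8228 / 410.3124 = 2.6878, matching the given fit.)

Step 3: Change in slope
Δβ₁ = 1.8277 − 2.6878 = -0.8601
Relative change = -0.8601 / 2.6878 × 100% = -32.0%
→ the slope decreases when the point is added.

Because the point sits below the extension of the original line at a high-leverage x, it tilts the fit down.
In practice: refit with and without it and report both if conclusions differ.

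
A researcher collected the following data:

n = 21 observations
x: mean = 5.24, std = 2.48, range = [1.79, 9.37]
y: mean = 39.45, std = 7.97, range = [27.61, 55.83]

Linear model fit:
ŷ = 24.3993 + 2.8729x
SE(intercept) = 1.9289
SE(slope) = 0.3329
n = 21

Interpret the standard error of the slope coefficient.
SE(β̂₁) = 0.3329 is the estimated standard deviation of the slope estimate across repeated samples; relative to β̂₁ = 2.8729 that is 11.6%, a precise estimate.

What SE measures:
- The standard error quantifies the sampling variability of the coefficient estimate
- It is the estimated standard deviation of β̂₁ across hypothetical repeated samples of the same size
- Smaller SE → more precise estimate

Relative precision:
- SE / |β̂₁| = 0.3329 / 2.8729 = 11.6%
- Rule of thumb (under 20%: precise; 20% to under 50%: moderately precise; 50% or more: imprecise) → precise

Link to the t-test: t = β̂₁ / SE(β̂₁) = 2.8729 / 0.3329 = 8.6299, the statistic for H₀: β₁ = 0.

What drives SE(β̂₁): more residual scatter → larger SE; larger n (here n = 21) → smaller SE.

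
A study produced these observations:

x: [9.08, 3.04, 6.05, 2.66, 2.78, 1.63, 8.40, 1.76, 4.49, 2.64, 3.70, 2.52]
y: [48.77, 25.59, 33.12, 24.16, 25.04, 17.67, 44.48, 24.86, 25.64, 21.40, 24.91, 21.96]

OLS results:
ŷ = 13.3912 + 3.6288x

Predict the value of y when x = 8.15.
ŷ = 42.9659

Plug x = 8.15 into the fitted line:

ŷ = 13.3912 + 3.6288 × 8.15
ŷ = 13.3912 + 29.5747
ŷ = 42.9659

This is a point prediction; actual observations scatter around it by roughly the residual standard deviation.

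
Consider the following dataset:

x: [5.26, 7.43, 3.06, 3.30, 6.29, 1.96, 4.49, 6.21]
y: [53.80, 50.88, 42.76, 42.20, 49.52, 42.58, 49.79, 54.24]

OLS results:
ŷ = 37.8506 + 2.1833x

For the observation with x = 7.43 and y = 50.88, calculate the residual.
Residual = -3.1925

The residual is the difference between the actual value and the predicted value:

Residual = y - ŷ

Step 1: Calculate predicted value
ŷ = 37.8506 + 2.1833 × 7.43
ŷ = 54.0725

Step 2: Calculate residual
Residual = 50.88 - 54.0725
Residual = -3.1925

Interpretation: the model overestimates the actual value by 3.1925 at this point (negative residual → observation lies below the fitted line).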